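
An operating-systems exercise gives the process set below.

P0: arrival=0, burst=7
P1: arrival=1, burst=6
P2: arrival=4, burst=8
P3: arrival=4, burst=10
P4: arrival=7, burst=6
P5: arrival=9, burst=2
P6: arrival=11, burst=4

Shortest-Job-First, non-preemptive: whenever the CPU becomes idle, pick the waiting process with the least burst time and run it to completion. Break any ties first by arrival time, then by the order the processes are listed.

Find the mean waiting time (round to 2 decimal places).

Timeline: | P0 0-7 | P1 7-13 | P5 13-15 | P6 15-19 | P4 19-25 | P2 25-33 | P3 33-43 |
Completion: P0=7  P1=13  P2=33  P3=43  P4=25  P5=15  P6=19
Turnaround (C−A): P0=7  P1=12  P2=29  P3=39  P4=18  P5=6  P6=8
Waiting times: P0=0, P1=6, P2=21, P3=29, P4=12, P5=4, P6=4
Average waiting = (0+6+21+29+12+4+4) / 7 = 76/7 = 10.86

10.86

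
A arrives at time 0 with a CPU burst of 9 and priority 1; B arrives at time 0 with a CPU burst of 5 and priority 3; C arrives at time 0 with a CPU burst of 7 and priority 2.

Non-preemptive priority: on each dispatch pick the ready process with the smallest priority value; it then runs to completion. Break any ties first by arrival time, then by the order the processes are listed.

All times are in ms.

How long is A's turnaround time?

Timeline: | A 0-9 | C 9-16 | B 16-21 |
Completion: A=9  B=21  C=16
Turnaround (C−A): A=9  B=21  C=16
Turnaround(A) = completion − arrival = 9 − 0 = 9

9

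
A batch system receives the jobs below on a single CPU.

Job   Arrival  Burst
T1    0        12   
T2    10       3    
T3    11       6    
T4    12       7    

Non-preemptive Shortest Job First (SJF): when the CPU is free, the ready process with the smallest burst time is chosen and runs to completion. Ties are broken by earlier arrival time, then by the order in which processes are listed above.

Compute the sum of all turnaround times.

43

Gantt: | T1 0-12 | T2 12-15 | T3 15-21 | T4 21-28 |
Completion: T1=12  T2=15  T3=21  T4=28
Turnaround (C−A): T1=12  T2=5  T3=10  T4=16
Turnaround = completion − arrival: T1=12, T2=5, T3=10, T4=16
Total turnaround = 12 + 5 + 10 + 16 = 43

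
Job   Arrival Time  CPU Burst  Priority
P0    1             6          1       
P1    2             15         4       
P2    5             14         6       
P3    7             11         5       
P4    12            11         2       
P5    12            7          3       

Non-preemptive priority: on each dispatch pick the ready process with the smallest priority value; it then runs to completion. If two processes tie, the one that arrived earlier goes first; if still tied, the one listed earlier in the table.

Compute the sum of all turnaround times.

179

Schedule: | idle 0-1 | P0 1-7 | P1 7-22 | P4 22-33 | P5 33-40 | P3 40-51 | P2 51-65 |
Completion: P0=7  P1=22  P2=65  P3=51  P4=33  P5=40
Turnaround (C−A): P0=6  P1=20  P2=60  P3=44  P4=21  P5=28
Turnaround = completion − arrival: P0=6, P1=20, P2=60, P3=44, P4=21, P5=28
Total turnaround = 6 + 20 + 60 + 44 + 21 + 28 = 179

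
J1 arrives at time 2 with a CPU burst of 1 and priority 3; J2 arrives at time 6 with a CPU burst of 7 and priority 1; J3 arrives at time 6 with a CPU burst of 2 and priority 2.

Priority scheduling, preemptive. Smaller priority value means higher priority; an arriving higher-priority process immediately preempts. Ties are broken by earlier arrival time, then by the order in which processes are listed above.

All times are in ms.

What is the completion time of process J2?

13

Timeline: | idle 0-2 | J1 2-3 | idle 3-6 | J2 6-13 | J3 13-15 |
Completion: J1=3  J2=13  J3=15
Turnaround (C−A): J1=1  J2=7  J3=9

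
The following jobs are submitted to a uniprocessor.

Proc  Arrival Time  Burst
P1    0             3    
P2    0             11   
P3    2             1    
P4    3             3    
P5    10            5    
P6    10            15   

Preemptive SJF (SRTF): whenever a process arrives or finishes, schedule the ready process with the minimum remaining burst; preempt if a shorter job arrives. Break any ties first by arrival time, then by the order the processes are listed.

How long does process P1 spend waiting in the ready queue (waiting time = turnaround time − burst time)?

Gantt: | P1 0-3 | P3 3-4 | P4 4-7 | P2 7-10 | P5 10-15 | P2 15-23 | P6 23-38 |
Completion: P1=3  P2=23  P3=4  P4=7  P5=15  P6=38
Turnaround (C−A): P1=3  P2=23  P3=2  P4=4  P5=5  P6=28
Waiting(P1) = turnaround − burst = 3 − 3 = 0

0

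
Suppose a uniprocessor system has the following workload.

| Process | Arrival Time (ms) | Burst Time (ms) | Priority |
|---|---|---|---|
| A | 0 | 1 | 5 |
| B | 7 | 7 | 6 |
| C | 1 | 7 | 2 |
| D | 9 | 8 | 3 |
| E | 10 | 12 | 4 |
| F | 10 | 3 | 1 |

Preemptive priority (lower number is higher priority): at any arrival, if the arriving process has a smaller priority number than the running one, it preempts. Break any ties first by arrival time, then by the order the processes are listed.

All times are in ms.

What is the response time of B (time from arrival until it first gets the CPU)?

1

Timeline: | A 0-1 | C 1-8 | B 8-9 | D 9-10 | F 10-13 | D 13-20 | E 20-32 | B 32-38 |
Completion: A=1  B=38  C=8  D=20  E=32  F=13
Turnaround (C−A): A=1  B=31  C=7  D=11  E=22  F=3
Response(B) = first start − arrival = 8 − 7 = 1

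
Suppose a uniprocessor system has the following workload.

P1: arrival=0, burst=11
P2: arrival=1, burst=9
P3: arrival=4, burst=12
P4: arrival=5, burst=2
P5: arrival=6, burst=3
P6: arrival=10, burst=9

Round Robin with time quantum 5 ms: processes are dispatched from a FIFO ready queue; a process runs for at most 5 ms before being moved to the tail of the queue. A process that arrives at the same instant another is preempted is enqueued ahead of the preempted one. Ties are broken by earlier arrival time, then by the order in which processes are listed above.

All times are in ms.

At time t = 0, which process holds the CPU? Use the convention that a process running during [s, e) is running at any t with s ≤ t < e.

P1

Gantt: | P1 0-5 | P2 5-10 | P3 10-15 | P4 15-17 | P1 17-22 | P5 22-25 | P6 25-30 | P2 30-34 | P3 34-39 | P1 39-40 | P6 40-44 | P3 44-46 |
Completion: P1=40  P2=34  P3=46  P4=17  P5=25  P6=44
Turnaround (C−A): P1=40  P2=33  P3=42  P4=12  P5=19  P6=34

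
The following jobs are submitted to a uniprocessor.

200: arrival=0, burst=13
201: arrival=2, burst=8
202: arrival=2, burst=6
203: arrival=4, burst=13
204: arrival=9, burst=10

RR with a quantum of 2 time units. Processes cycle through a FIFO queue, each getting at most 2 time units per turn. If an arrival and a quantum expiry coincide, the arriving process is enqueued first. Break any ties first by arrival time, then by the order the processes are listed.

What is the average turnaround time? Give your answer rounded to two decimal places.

36.20

Gantt: | 200 0-2 | 201 2-4 | 202 4-6 | 200 6-8 | 203 8-10 | 201 10-12 | 202 12-14 | 200 14-16 | 204 16-18 | 203 18-20 | 201 20-22 | 202 22-24 | 200 24-26 | 204 26-28 | 203 28-30 | 201 30-32 | 200 32-34 | 204 34-36 | 203 36-38 | 200 38-40 | 204 40-42 | 203 42-44 | 200 44-45 | 204 45-47 | 203 47-50 |
Completion: 200=45  201=32  202=24  203=50  204=47
Turnaround (C−A): 200=45  201=30  202=22  203=46  204=38
Turnaround times: 200=45, 201=30, 202=22, 203=46, 204=38
Average turnaround = (45+30+22+46+38) / 5 = 181/5 = 36.20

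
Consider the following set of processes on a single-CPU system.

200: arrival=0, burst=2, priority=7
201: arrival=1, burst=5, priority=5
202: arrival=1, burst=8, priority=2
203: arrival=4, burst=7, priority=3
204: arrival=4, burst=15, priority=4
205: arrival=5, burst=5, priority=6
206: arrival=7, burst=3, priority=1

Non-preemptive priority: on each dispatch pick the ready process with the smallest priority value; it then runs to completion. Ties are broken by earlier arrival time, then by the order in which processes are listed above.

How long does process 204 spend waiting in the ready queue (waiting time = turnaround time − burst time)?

16

Schedule: | 200 0-2 | 202 2-10 | 206 10-13 | 203 13-20 | 204 20-35 | 201 35-40 | 205 40-45 |
Completion: 200=2  201=40  202=10  203=20  204=35  205=45  206=13
Turnaround (C−A): 200=2  201=39  202=9  203=16  204=31  205=40  206=6
Waiting(204) = turnaround − burst = 31 − 15 = 16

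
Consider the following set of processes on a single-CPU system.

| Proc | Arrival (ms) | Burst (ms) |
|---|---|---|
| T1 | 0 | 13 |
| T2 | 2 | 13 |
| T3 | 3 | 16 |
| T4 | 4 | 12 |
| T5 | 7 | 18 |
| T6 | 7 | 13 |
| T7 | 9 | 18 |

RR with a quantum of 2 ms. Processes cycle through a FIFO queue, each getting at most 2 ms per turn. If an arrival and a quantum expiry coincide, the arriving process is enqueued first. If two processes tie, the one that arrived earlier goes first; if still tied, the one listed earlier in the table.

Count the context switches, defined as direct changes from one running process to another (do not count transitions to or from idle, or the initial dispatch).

52

Gantt: | T1 0-2 | T2 2-4 | T1 4-6 | T3 6-8 | T4 8-10 | T2 10-12 | T1 12-14 | T5 14-16 | T6 16-18 | T3 18-20 | T7 20-22 | T4 22-24 | T2 24-26 | T1 26-28 | T5 28-30 | T6 30-32 | T3 32-34 | T7 34-36 | T4 36-38 | T2 38-40 | T1 40-42 | T5 42-44 | T6 44-46 | T3 46-48 | T7 48-50 | T4 50-52 | T2 52-54 | T1 54-56 | T5 56-58 | T6 58-60 | T3 60-62 | T7 62-64 | T4 64-66 | T2 66-68 | T1 68-69 | T5 69-71 | T6 71-73 | T3 73-75 | T7 75-77 | T4 77-79 | T2 79-80 | T5 80-82 | T6 82-84 | T3 84-86 | T7 86-88 | T5 88-90 | T6 90-91 | T3 91-93 | T7 93-95 | T5 95-97 | T7 97-99 | T5 99-101 | T7 101-103 |
Completion: T1=69  T2=80  T3=93  T4=79  T5=101  T6=91  T7=103
Turnaround (C−A): T1=69  T2=78  T3=90  T4=75  T5=94  T6=84  T7=94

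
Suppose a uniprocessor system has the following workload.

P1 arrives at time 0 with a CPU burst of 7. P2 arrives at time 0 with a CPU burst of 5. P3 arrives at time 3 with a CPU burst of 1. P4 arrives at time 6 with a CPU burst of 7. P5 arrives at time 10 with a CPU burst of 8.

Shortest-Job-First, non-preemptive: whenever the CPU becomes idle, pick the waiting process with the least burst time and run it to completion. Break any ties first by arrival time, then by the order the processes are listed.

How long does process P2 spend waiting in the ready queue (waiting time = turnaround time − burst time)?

0

Timeline: | P2 0-5 | P3 5-6 | P1 6-13 | P4 13-20 | P5 20-28 |
Completion: P1=13  P2=5  P3=6  P4=20  P5=28
Waiting(P2) = turnaround − burst = 5 − 5 = 0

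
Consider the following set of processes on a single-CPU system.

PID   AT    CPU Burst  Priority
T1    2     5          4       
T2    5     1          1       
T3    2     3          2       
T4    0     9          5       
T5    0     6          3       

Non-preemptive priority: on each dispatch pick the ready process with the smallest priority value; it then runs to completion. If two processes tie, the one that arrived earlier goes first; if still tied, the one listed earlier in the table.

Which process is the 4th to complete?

T1

Schedule: | T5 0-6 | T2 6-7 | T3 7-10 | T1 10-15 | T4 15-24 |
Completion: T1=15  T2=7  T3=10  T4=24  T5=6
Turnaround (C−A): T1=13  T2=2  T3=8  T4=24  T5=6
Finish order: T5 → T2 → T3 → T1 → T4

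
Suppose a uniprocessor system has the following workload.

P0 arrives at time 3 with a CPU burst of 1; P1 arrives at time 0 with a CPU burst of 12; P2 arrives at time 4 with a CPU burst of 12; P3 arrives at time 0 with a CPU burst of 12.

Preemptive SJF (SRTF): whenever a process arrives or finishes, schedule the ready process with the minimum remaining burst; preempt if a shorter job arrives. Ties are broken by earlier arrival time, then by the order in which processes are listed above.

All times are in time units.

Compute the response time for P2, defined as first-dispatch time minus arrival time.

21

Gantt: | P1 0-3 | P0 3-4 | P1 4-13 | P3 13-25 | P2 25-37 |
Completion: P0=4  P1=13  P2=37  P3=25
Turnaround (C−A): P0=1  P1=13  P2=33  P3=25
Response(P2) = first start − arrival = 25 − 4 = 21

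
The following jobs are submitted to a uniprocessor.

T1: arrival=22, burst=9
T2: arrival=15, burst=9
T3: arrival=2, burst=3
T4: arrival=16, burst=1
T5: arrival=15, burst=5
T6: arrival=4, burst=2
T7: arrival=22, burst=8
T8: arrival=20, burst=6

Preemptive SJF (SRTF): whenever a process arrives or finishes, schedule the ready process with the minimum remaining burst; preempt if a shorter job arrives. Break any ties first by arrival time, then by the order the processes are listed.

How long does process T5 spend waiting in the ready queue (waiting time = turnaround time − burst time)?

Gantt: | idle 0-2 | T3 2-5 | T6 5-7 | idle 7-15 | T5 15-16 | T4 16-17 | T5 17-21 | T8 21-27 | T7 27-35 | T2 35-44 | T1 44-53 |
Completion: T1=53  T2=44  T3=5  T4=17  T5=21  T6=7  T7=35  T8=27
Waiting(T5) = turnaround − burst = 6 − 5 = 1

1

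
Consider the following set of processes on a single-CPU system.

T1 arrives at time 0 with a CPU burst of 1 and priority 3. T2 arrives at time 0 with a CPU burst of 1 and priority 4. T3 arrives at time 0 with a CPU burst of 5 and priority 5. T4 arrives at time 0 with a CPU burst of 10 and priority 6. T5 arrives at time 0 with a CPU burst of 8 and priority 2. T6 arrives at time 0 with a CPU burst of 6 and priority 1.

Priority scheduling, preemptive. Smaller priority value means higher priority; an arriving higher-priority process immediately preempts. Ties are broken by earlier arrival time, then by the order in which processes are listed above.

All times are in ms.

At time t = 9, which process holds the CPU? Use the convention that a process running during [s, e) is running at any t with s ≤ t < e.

T5

Timeline: | T6 0-6 | T5 6-14 | T1 14-15 | T2 15-16 | T3 16-21 | T4 21-31 |
Completion: T1=15  T2=16  T3=21  T4=31  T5=14  T6=6
Turnaround (C−A): T1=15  T2=16  T3=21  T4=31  T5=14  T6=6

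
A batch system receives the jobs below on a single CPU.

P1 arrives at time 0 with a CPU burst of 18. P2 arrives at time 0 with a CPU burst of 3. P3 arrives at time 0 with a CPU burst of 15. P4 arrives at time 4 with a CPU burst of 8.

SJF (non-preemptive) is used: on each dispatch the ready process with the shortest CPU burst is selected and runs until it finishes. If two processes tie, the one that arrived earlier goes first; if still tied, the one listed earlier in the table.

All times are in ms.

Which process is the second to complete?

Gantt: | P2 0-3 | P3 3-18 | P4 18-26 | P1 26-44 |
Completion: P1=44  P2=3  P3=18  P4=26
Finish order: P2 → P3 → P4 → P1

P3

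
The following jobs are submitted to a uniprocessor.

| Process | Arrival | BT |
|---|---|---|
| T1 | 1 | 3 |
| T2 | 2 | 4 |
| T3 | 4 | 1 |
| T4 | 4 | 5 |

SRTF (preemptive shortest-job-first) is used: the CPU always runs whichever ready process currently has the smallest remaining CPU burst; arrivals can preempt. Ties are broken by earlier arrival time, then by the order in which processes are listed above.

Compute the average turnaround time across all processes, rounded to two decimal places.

5.25

Timeline: | idle 0-1 | T1 1-4 | T3 4-5 | T2 5-9 | T4 9-14 |
Completion: T1=4  T2=9  T3=5  T4=14
Turnaround times: T1=3, T2=7, T3=1, T4=10
Average turnaround = (3+7+1+10) / 4 = 21/4 = 5.25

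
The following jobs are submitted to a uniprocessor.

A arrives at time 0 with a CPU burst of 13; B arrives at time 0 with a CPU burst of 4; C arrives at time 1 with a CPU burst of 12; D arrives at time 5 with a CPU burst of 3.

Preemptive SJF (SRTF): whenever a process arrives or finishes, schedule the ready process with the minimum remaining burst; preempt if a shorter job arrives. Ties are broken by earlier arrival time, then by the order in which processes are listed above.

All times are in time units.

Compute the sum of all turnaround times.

Timeline: | B 0-4 | C 4-5 | D 5-8 | C 8-19 | A 19-32 |
Completion: A=32  B=4  C=19  D=8
Turnaround (C−A): A=32  B=4  C=18  D=3
Turnaround = completion − arrival: A=32, B=4, C=18, D=3
Total turnaround = 32 + 4 + 18 + 3 = 57

57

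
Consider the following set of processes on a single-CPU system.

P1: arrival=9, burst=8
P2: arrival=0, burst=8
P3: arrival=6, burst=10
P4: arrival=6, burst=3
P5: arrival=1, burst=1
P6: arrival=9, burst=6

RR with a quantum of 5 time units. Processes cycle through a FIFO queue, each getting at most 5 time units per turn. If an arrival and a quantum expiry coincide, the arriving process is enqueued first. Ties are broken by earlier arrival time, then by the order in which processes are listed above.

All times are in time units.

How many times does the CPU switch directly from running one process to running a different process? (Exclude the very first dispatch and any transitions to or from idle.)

9

Schedule: | P2 0-5 | P5 5-6 | P2 6-9 | P3 9-14 | P4 14-17 | P1 17-22 | P6 22-27 | P3 27-32 | P1 32-35 | P6 35-36 |
Completion: P1=35  P2=9  P3=32  P4=17  P5=6  P6=36
Turnaround (C−A): P1=26  P2=9  P3=26  P4=11  P5=5  P6=27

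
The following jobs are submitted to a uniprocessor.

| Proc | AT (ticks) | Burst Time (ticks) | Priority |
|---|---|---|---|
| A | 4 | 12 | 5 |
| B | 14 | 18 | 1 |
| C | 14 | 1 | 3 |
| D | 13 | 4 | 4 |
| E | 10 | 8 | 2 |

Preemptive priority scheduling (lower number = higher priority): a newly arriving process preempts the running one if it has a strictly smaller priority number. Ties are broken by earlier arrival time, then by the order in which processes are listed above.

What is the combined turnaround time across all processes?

138

Timeline: | idle 0-4 | A 4-10 | E 10-14 | B 14-32 | E 32-36 | C 36-37 | D 37-41 | A 41-47 |
Completion: A=47  B=32  C=37  D=41  E=36
Turnaround (C−A): A=43  B=18  C=23  D=28  E=26
Turnaround = completion − arrival: A=43, B=18, C=23, D=28, E=26
Total turnaround = 43 + 18 + 23 + 28 + 26 = 138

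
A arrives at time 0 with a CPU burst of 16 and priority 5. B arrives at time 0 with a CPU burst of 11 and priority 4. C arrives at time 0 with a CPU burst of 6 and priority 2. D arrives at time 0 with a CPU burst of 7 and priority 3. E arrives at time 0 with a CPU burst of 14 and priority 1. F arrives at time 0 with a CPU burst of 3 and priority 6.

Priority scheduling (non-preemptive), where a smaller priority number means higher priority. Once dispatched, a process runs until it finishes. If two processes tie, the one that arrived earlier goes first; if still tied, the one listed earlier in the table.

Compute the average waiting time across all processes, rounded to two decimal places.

25.50

Gantt: | E 0-14 | C 14-20 | D 20-27 | B 27-38 | A 38-54 | F 54-57 |
Completion: A=54  B=38  C=20  D=27  E=14  F=57
Turnaround (C−A): A=54  B=38  C=20  D=27  E=14  F=57
Waiting times: A=38, B=27, C=14, D=20, E=0, F=54
Average waiting = (38+27+14+20+0+54) / 6 = 153/6 = 25.50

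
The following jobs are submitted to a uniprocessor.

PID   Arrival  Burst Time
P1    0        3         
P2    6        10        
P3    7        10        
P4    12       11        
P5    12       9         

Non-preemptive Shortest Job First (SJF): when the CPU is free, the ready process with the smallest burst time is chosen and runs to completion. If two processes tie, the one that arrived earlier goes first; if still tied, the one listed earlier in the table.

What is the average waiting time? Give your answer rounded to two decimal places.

Timeline: | P1 0-3 | idle 3-6 | P2 6-16 | P5 16-25 | P3 25-35 | P4 35-46 |
Completion: P1=3  P2=16  P3=35  P4=46  P5=25
Waiting times: P1=0, P2=0, P3=18, P4=23, P5=4
Average waiting = (0+0+18+23+4) / 5 = 45/5 = 9.00

9.00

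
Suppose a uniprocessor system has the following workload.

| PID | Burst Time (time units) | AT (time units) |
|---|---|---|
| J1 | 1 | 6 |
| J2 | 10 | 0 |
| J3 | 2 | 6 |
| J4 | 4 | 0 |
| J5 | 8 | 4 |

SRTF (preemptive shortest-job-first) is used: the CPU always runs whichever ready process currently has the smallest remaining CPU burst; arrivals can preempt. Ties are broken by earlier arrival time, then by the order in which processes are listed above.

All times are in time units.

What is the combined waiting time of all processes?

19

Gantt: | J4 0-4 | J5 4-6 | J1 6-7 | J3 7-9 | J5 9-15 | J2 15-25 |
Completion: J1=7  J2=25  J3=9  J4=4  J5=15
Turnaround (C−A): J1=1  J2=25  J3=3  J4=4  J5=11
Waiting = turnaround − burst: J1=0, J2=15, J3=1, J4=0, J5=3
Total waiting = 0 + 15 + 1 + 0 + 3 = 19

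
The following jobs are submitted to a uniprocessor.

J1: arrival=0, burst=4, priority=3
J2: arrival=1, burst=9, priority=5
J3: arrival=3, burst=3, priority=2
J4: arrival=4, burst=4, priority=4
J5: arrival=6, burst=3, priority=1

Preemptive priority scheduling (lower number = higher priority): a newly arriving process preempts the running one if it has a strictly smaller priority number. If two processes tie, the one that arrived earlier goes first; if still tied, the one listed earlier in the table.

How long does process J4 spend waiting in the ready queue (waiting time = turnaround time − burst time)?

Gantt: | J1 0-3 | J3 3-6 | J5 6-9 | J1 9-10 | J4 10-14 | J2 14-23 |
Completion: J1=10  J2=23  J3=6  J4=14  J5=9
Turnaround (C−A): J1=10  J2=22  J3=3  J4=10  J5=3
Waiting(J4) = turnaround − burst = 10 − 4 = 6

6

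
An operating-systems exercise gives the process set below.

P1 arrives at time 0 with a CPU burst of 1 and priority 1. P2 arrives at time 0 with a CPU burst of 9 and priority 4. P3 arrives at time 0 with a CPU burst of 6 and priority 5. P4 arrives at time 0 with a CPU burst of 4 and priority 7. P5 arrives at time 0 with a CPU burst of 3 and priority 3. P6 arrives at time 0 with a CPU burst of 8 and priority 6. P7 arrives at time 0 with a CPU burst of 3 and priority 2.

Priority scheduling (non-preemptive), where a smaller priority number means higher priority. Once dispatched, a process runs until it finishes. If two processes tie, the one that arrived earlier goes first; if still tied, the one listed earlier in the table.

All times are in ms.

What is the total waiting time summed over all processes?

Gantt: | P1 0-1 | P7 1-4 | P5 4-7 | P2 7-16 | P3 16-22 | P6 22-30 | P4 30-34 |
Completion: P1=1  P2=16  P3=22  P4=34  P5=7  P6=30  P7=4
Turnaround (C−A): P1=1  P2=16  P3=22  P4=34  P5=7  P6=30  P7=4
Waiting = turnaround − burst: P1=0, P2=7, P3=16, P4=30, P5=4, P6=22, P7=1
Total waiting = 0 + 7 + 16 + 30 + 4 + 22 + 1 = 80

80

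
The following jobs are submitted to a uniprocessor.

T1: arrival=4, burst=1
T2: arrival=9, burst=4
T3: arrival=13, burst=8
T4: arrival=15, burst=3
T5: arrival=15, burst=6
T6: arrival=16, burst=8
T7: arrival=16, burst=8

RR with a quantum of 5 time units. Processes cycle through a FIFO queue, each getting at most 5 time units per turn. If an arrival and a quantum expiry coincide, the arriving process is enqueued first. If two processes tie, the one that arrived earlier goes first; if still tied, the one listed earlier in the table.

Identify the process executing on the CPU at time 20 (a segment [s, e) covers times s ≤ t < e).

Gantt: | idle 0-4 | T1 4-5 | idle 5-9 | T2 9-13 | T3 13-18 | T4 18-21 | T5 21-26 | T6 26-31 | T7 31-36 | T3 36-39 | T5 39-40 | T6 40-43 | T7 43-46 |
Completion: T1=5  T2=13  T3=39  T4=21  T5=40  T6=43  T7=46

T4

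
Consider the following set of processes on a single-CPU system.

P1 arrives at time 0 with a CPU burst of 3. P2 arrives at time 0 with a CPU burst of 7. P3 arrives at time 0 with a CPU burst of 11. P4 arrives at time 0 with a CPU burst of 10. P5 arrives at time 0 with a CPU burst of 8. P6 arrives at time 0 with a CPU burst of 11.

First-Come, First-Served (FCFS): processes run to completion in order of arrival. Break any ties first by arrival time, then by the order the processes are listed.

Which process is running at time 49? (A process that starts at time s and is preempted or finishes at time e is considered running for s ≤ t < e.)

Timeline: | P1 0-3 | P2 3-10 | P3 10-21 | P4 21-31 | P5 31-39 | P6 39-50 |
Completion: P1=3  P2=10  P3=21  P4=31  P5=39  P6=50
Turnaround (C−A): P1=3  P2=10  P3=21  P4=31  P5=39  P6=50

P6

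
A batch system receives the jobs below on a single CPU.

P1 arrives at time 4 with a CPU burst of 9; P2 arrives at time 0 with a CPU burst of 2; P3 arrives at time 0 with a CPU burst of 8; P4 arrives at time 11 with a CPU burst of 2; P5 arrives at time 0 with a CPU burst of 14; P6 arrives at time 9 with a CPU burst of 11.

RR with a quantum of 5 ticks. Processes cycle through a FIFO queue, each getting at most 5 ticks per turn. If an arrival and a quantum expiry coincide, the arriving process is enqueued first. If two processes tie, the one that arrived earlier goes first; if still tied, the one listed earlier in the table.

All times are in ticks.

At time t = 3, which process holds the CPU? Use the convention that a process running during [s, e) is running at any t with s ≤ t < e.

Gantt: | P2 0-2 | P3 2-7 | P5 7-12 | P1 12-17 | P3 17-20 | P6 20-25 | P4 25-27 | P5 27-32 | P1 32-36 | P6 36-41 | P5 41-45 | P6 45-46 |
Completion: P1=36  P2=2  P3=20  P4=27  P5=45  P6=46

P3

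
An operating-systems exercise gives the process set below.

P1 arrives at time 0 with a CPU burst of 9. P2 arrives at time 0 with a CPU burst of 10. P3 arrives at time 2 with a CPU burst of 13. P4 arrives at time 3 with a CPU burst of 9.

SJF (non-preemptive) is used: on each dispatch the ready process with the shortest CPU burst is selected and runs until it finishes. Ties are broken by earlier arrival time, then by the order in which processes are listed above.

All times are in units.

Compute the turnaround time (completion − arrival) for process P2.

Timeline: | P1 0-9 | P4 9-18 | P2 18-28 | P3 28-41 |
Completion: P1=9  P2=28  P3=41  P4=18
Turnaround(P2) = completion − arrival = 28 − 0 = 28

28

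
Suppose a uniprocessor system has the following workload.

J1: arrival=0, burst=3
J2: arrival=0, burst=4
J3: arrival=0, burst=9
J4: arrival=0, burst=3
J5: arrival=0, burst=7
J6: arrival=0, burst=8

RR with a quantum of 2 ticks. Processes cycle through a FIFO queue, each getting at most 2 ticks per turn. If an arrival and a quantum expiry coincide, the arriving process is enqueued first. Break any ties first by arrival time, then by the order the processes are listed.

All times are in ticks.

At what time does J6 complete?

33

Gantt: | J1 0-2 | J2 2-4 | J3 4-6 | J4 6-8 | J5 8-10 | J6 10-12 | J1 12-13 | J2 13-15 | J3 15-17 | J4 17-18 | J5 18-20 | J6 20-22 | J3 22-24 | J5 24-26 | J6 26-28 | J3 28-30 | J5 30-31 | J6 31-33 | J3 33-34 |
Completion: J1=13  J2=15  J3=34  J4=18  J5=31  J6=33
Turnaround (C−A): J1=13  J2=15  J3=34  J4=18  J5=31  J6=33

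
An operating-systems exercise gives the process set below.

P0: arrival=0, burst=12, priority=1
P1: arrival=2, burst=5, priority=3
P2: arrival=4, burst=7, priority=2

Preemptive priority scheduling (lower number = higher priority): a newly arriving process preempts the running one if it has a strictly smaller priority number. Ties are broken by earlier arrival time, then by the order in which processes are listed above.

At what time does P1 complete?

Schedule: | P0 0-12 | P2 12-19 | P1 19-24 |
Completion: P0=12  P1=24  P2=19
Turnaround (C−A): P0=12  P1=22  P2=15

24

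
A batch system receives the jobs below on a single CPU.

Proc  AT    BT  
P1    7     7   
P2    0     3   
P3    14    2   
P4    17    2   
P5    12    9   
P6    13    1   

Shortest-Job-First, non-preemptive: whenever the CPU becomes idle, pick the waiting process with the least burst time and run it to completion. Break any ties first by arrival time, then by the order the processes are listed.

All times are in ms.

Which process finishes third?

P6

Schedule: | P2 0-3 | idle 3-7 | P1 7-14 | P6 14-15 | P3 15-17 | P4 17-19 | P5 19-28 |
Completion: P1=14  P2=3  P3=17  P4=19  P5=28  P6=15
Turnaround (C−A): P1=7  P2=3  P3=3  P4=2  P5=16  P6=2
Finish order: P2 → P1 → P6 → P3 → P4 → P5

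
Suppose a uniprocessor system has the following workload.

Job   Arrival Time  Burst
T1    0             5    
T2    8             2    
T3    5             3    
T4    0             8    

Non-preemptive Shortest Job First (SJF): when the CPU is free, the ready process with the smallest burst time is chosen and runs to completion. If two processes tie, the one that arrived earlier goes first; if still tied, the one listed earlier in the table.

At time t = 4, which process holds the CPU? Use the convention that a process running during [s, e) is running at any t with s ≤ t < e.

Schedule: | T1 0-5 | T3 5-8 | T2 8-10 | T4 10-18 |
Completion: T1=5  T2=10  T3=8  T4=18

T1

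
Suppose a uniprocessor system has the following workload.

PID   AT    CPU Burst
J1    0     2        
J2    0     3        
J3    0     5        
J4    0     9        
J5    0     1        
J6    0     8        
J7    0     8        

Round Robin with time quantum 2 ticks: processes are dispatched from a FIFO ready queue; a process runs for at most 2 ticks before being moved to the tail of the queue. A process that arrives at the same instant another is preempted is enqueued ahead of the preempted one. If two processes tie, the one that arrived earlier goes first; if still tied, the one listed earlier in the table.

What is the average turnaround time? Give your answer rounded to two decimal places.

Schedule: | J1 0-2 | J2 2-4 | J3 4-6 | J4 6-8 | J5 8-9 | J6 9-11 | J7 11-13 | J2 13-14 | J3 14-16 | J4 16-18 | J6 18-20 | J7 20-22 | J3 22-23 | J4 23-25 | J6 25-27 | J7 27-29 | J4 29-31 | J6 31-33 | J7 33-35 | J4 35-36 |
Completion: J1=2  J2=14  J3=23  J4=36  J5=9  J6=33  J7=35
Turnaround (C−A): J1=2  J2=14  J3=23  J4=36  J5=9  J6=33  J7=35
Turnaround times: J1=2, J2=14, J3=23, J4=36, J5=9, J6=33, J7=35
Average turnaround = (2+14+23+36+9+33+35) / 7 = 152/7 = 21.71

21.71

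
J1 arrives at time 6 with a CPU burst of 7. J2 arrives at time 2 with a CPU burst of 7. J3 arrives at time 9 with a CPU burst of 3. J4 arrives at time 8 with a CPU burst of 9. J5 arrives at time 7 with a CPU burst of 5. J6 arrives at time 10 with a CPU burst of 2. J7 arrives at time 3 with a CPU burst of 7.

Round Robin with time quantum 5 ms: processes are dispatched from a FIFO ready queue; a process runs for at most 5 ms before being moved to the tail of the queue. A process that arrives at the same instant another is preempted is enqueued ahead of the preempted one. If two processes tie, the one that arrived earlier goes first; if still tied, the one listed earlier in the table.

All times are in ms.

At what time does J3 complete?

32

Schedule: | idle 0-2 | J2 2-7 | J7 7-12 | J1 12-17 | J5 17-22 | J2 22-24 | J4 24-29 | J3 29-32 | J6 32-34 | J7 34-36 | J1 36-38 | J4 38-42 |
Completion: J1=38  J2=24  J3=32  J4=42  J5=22  J6=34  J7=36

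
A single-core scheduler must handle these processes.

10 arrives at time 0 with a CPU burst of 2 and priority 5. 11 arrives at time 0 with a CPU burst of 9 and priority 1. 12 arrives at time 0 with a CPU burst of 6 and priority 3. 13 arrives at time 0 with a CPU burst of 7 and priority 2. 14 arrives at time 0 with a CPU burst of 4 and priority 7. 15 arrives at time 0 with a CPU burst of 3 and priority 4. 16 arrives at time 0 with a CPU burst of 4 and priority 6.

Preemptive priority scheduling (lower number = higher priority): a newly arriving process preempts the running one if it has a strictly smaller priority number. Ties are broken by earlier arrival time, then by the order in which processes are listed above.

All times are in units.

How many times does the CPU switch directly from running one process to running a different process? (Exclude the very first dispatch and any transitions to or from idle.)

Gantt: | 11 0-9 | 13 9-16 | 12 16-22 | 15 22-25 | 10 25-27 | 16 27-31 | 14 31-35 |
Completion: 10=27  11=9  12=22  13=16  14=35  15=25  16=31

6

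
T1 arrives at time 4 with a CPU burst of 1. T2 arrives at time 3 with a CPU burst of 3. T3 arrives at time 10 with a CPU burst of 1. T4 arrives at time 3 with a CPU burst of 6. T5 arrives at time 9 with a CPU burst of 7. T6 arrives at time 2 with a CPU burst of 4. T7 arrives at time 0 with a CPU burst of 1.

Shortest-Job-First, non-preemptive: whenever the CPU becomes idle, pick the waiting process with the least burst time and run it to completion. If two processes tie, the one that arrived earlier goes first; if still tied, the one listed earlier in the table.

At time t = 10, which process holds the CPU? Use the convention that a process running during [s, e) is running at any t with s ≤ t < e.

T3

Timeline: | T7 0-1 | idle 1-2 | T6 2-6 | T1 6-7 | T2 7-10 | T3 10-11 | T4 11-17 | T5 17-24 |
Completion: T1=7  T2=10  T3=11  T4=17  T5=24  T6=6  T7=1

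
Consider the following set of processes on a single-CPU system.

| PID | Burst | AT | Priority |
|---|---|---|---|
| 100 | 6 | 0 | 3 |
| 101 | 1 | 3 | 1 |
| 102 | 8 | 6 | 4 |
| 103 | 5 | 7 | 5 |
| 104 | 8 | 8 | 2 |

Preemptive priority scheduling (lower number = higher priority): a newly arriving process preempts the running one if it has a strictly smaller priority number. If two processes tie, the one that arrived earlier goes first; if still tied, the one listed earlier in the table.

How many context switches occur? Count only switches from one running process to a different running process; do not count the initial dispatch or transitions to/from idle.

Timeline: | 100 0-3 | 101 3-4 | 100 4-7 | 102 7-8 | 104 8-16 | 102 16-23 | 103 23-28 |
Completion: 100=7  101=4  102=23  103=28  104=16
Turnaround (C−A): 100=7  101=1  102=17  103=21  104=8

6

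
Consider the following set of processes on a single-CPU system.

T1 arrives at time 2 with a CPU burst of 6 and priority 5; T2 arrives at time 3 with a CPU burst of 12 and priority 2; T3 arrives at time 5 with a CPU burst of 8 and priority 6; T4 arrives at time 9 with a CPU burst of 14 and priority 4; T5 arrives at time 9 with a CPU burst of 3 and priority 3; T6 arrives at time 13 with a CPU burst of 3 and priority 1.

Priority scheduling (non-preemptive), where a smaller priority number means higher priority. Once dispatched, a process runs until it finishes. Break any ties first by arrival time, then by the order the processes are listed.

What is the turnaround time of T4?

Gantt: | idle 0-2 | T1 2-8 | T2 8-20 | T6 20-23 | T5 23-26 | T4 26-40 | T3 40-48 |
Completion: T1=8  T2=20  T3=48  T4=40  T5=26  T6=23
Turnaround (C−A): T1=6  T2=17  T3=43  T4=31  T5=17  T6=10
Turnaround(T4) = completion − arrival = 40 − 9 = 31

31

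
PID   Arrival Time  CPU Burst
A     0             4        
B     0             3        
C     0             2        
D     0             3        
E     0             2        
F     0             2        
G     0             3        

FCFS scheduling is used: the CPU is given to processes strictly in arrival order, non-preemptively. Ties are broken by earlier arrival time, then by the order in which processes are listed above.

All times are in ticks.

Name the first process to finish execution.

A

Gantt: | A 0-4 | B 4-7 | C 7-9 | D 9-12 | E 12-14 | F 14-16 | G 16-19 |
Completion: A=4  B=7  C=9  D=12  E=14  F=16  G=19
Turnaround (C−A): A=4  B=7  C=9  D=12  E=14  F=16  G=19
Finish order: A → B → C → D → E → F → G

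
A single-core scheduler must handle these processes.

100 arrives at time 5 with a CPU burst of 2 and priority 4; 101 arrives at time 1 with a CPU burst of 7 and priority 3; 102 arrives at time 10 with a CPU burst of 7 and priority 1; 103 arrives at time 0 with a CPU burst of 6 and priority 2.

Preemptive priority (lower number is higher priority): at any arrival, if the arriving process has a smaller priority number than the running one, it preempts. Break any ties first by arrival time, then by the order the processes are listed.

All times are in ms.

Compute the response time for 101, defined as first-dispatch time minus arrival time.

Timeline: | 103 0-6 | 101 6-10 | 102 10-17 | 101 17-20 | 100 20-22 |
Completion: 100=22  101=20  102=17  103=6
Response(101) = first start − arrival = 6 − 1 = 5

5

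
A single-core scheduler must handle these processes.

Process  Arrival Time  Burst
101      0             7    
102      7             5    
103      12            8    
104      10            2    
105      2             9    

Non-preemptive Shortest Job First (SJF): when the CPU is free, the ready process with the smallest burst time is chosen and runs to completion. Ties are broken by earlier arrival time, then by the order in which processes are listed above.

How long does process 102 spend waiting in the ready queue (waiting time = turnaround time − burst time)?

0

Schedule: | 101 0-7 | 102 7-12 | 104 12-14 | 103 14-22 | 105 22-31 |
Completion: 101=7  102=12  103=22  104=14  105=31
Waiting(102) = turnaround − burst = 5 − 5 = 0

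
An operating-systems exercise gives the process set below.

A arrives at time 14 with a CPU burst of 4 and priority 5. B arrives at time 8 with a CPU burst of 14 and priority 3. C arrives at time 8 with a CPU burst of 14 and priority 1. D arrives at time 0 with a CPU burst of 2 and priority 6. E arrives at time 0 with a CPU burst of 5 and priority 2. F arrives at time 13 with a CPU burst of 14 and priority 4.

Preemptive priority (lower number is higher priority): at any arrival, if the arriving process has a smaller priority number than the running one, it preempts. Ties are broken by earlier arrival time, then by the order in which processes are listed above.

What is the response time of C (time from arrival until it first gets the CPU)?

Timeline: | E 0-5 | D 5-7 | idle 7-8 | C 8-22 | B 22-36 | F 36-50 | A 50-54 |
Completion: A=54  B=36  C=22  D=7  E=5  F=50
Response(C) = first start − arrival = 8 − 8 = 0

0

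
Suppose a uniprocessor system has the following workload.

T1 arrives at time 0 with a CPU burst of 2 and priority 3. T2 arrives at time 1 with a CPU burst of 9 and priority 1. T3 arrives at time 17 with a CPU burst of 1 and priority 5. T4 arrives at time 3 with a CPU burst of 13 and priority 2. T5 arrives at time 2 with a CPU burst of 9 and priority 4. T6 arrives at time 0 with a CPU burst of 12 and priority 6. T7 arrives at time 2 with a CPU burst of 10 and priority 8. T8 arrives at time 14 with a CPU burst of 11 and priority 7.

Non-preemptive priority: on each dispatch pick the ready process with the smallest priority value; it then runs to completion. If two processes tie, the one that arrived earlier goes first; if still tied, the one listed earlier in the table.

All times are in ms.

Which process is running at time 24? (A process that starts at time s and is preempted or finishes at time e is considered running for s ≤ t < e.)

Gantt: | T1 0-2 | T2 2-11 | T4 11-24 | T5 24-33 | T3 33-34 | T6 34-46 | T8 46-57 | T7 57-67 |
Completion: T1=2  T2=11  T3=34  T4=24  T5=33  T6=46  T7=67  T8=57
Turnaround (C−A): T1=2  T2=10  T3=17  T4=21  T5=31  T6=46  T7=65  T8=43

T5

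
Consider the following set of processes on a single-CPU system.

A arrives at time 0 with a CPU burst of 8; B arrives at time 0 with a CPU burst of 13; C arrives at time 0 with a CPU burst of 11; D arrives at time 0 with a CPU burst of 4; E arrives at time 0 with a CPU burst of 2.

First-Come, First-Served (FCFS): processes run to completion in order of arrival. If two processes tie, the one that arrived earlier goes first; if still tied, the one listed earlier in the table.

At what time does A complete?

Schedule: | A 0-8 | B 8-21 | C 21-32 | D 32-36 | E 36-38 |
Completion: A=8  B=21  C=32  D=36  E=38
Turnaround (C−A): A=8  B=21  C=32  D=36  E=38

8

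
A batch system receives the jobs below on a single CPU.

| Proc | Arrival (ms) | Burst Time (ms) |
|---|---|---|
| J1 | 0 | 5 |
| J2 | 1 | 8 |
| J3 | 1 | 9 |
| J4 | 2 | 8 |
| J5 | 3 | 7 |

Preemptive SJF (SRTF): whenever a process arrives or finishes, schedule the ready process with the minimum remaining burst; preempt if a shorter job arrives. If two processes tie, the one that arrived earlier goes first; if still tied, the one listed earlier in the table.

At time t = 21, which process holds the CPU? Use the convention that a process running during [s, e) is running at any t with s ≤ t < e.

Gantt: | J1 0-5 | J5 5-12 | J2 12-20 | J4 20-28 | J3 28-37 |
Completion: J1=5  J2=20  J3=37  J4=28  J5=12

J4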